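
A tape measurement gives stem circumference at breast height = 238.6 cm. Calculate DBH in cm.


Formula: DBH = C / pi
DBH = 238.6 / pi
pi = 3.14159...
DBH = 75.9 cm

75.9


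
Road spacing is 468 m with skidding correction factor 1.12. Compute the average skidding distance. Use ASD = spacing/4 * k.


Formula: ASD = (spacing / 4) * correction
Uncorrected distance = spacing / 4 = 468 / 4 = 117 m
ASD = 117 * 1.12 = 131 m

131


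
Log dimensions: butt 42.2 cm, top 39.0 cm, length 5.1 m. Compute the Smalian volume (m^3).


Smalian: V = (A1 + A2)/2 * L,  A = pi*(D/200)^2
A1 = pi*(42.2/200)^2 = 0.139867 m^2
A2 = pi*(39.0/200)^2 = 0.119459 m^2
V = (0.139867+0.119459)/2*5.1 = 0.6613 m^3

0.6613


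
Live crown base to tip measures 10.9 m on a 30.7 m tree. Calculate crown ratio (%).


Formula: Crown Ratio = (Crown Length / Total Height) * 100
CR = (10.9 m / 30.7 m) * 100
CR = 0.355 * 100 = 35.5%

35.5


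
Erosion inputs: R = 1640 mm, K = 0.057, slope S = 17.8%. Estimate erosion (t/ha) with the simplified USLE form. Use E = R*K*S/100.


Formula: E = R * K * S / 100  (simplified USLE)
R * K = 1640 * 0.057 = 93.48
E = 93.48 * 17.8 / 100 = 16.64 t/ha

16.64


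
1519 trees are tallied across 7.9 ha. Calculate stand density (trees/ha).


Formula: Stand Density = N_trees / Area_ha
Density = 1519 trees / 7.9 ha
Density = 192 trees/ha

192


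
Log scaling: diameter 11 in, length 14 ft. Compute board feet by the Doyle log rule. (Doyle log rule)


Doyle: BF = (D - 4)^2 * L / 16
Adjusted diameter = 11 - 4 = 7 in
(D-4)^2 = 7^2 = 49
BF = 49 * 14 / 16 = 43 BF

43


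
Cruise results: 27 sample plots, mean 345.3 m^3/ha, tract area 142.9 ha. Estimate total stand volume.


Formula: Total Volume = Mean Volume per ha * Total Area
Total Volume = 345.3 m^3/ha * 142.9 ha
Total Volume = 49343 m^3

49343


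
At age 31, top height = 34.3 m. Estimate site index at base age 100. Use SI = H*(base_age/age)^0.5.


Formula: SI = H_dom * (base_age / age)^0.5
Age ratio = 100 / 31 = 3.22581
sqrt(age_ratio) = 1.79605
SI = 34.3 * 1.79605 = 61.6 m

61.6


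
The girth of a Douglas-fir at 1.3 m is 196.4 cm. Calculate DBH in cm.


Formula: DBH = C / pi
DBH = 196.4 / pi
pi = 3.14159...
DBH = 62.5 cm

62.5


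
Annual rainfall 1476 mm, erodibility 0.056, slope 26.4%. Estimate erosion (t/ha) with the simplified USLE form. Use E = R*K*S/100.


Formula: E = R * K * S / 100  (simplified USLE)
R * K = 1476 * 0.056 = 82.656
E = 82.656 * 26.4 / 100 = 21.82 t/ha

21.82


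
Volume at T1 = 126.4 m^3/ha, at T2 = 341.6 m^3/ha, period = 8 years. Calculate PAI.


Formula: PAI = (V_T2 - V_T1) / (T2 - T1)
Volume increment = 341.6 - 126.4 = 215.2 m^3/ha
PAI = 215.2 / 8 = 26.9 m^3/ha/year

26.9


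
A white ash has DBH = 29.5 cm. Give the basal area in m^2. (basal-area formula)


Formula: BA = pi * (DBH/2)^2 / 10000  (cm^2 to m^2)
Radius = DBH/2 = 29.5/2 = 14.75 cm
BA = pi * 14.75^2 / 10000
   = 683.4928 cm^2 / 10000
   = 0.0683 m^2

0.0683


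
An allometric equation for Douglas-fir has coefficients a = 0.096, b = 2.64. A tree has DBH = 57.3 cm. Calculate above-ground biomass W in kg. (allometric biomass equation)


Formula: W = a * DBH^b  (allometric power law)
DBH^b = 57.3^2.64 = 43805.4556
W = 0.096 * 43805.4556 = 4205.3 kg

4205.3


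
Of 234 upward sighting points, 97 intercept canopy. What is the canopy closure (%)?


Formula: Canopy closure = covered points / total points * 100
Closure = 97 / 234 * 100
Closure = 0.4145 * 100 = 41.5%

41.5


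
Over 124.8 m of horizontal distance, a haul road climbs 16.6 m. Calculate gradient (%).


Formula: Gradient = rise / run * 100
Gradient = 16.6 / 124.8 * 100 = 13.3%

13.3


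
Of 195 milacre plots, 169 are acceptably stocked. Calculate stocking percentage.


Formula: Stocking % = stocked plots / total plots * 100
Stocking = 169 / 195 * 100
Stocking = 0.8667 * 100 = 86.7%

86.7


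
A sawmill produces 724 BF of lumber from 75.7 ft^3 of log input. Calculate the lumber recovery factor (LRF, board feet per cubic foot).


Formula: LRF = Lumber Output (BF) / Log Input (ft^3)
LRF = 724 BF / 75.7 ft^3
LRF = 9.56 BF/ft^3

9.56


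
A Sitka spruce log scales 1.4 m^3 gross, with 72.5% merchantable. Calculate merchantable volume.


Formula: MV = V_total * (merchantable_pct / 100)
Merchantable fraction = 72.5% / 100 = 0.725
MV = 1.4 m^3 * 0.725 = 1.015 m^3

1.015


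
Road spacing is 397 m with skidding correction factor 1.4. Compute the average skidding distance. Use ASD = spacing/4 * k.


Formula: ASD = (spacing / 4) * correction
Uncorrected distance = spacing / 4 = 397 / 4 = 99.25 m
ASD = 99.25 * 1.4 = 139 m

139


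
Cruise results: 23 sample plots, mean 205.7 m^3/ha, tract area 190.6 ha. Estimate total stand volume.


Formula: Total Volume = Mean Volume per ha * Total Area
Total Volume = 205.7 m^3/ha * 190.6 ha
Total Volume = 39206 m^3

39206


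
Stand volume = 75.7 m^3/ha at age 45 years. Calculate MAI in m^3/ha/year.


Formula: MAI = Total Volume / Stand Age
MAI = 75.7 m^3/ha / 45 years
MAI = 1.68 m^3/ha/year

1.68


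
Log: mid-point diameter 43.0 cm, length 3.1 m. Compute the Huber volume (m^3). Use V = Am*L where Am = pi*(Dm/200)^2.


Huber: V = Am * L,  Am = pi*(Dm/200)^2
Am = pi*(43.0/200)^2 = 0.14522 m^2
V = 0.14522*3.1 = 0.4502 m^3

0.4502


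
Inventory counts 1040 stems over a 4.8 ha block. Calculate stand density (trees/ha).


Formula: Stand Density = N_trees / Area_ha
Density = 1040 trees / 4.8 ha
Density = 217 trees/ha

217


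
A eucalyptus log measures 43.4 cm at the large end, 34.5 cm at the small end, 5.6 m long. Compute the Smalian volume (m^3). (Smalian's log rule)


Smalian: V = (A1 + A2)/2 * L,  A = pi*(D/200)^2
A1 = pi*(43.4/200)^2 = 0.147934 m^2
A2 = pi*(34.5/200)^2 = 0.093482 m^2
V = (0.147934+0.093482)/2*5.6 = 0.676 m^3

0.676


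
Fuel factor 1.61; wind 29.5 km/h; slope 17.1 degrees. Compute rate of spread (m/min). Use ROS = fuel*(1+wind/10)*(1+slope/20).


Formula: ROS = fuel * (1 + wind/10) * (1 + slope/20)
Wind factor = 1 + 29.5/10 = 3.95
Slope factor = 1 + 17.1/20 = 1.855
ROS = 1.61 * 3.95 * 1.855 = 11.8 m/min

11.8


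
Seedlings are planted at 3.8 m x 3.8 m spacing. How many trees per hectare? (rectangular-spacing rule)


Formula: TPH = 10000 m^2/ha / (spacing_x * spacing_y)
Area per tree = 3.8 m * 3.8 m = 14.44 m^2
TPH = 10000 / 14.44 = 693 trees/ha

693


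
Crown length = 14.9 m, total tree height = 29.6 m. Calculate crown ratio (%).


Formula: Crown Ratio = (Crown Length / Total Height) * 100
CR = (14.9 m / 29.6 m) * 100
CR = 0.5034 * 100 = 50.3%

50.3


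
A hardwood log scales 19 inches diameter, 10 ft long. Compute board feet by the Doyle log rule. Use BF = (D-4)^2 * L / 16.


Doyle: BF = (D - 4)^2 * L / 16
Adjusted diameter = 19 - 4 = 15 in
(D-4)^2 = 15^2 = 225
BF = 225 * 10 / 16 = 141 BF

141


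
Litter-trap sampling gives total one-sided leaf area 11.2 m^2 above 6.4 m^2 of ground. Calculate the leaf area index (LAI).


Formula: LAI = total leaf area / ground area  (dimensionless)
LAI = 11.2 m^2 / 6.4 m^2
LAI = 1.75

1.75


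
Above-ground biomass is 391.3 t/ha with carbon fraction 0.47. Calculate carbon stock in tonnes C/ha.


Formula: Carbon Stock = Biomass * Carbon Fraction
C = 391.3 t/ha * 0.47
C = 183.9 t C/ha

183.9


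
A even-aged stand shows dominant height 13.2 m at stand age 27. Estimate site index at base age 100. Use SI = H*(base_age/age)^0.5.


Formula: SI = H_dom * (base_age / age)^0.5
Age ratio = 100 / 27 = 3.7037
sqrt(age_ratio) = 1.9245
SI = 13.2 * 1.9245 = 25.4 m

25.4


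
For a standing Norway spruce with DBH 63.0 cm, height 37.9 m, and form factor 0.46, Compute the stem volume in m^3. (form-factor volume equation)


Formula: V = pi * (DBH/200)^2 * H * ff
Radius = DBH/200 = 63.0/200 = 0.315 m
Radius^2 = 0.315^2 = 0.099225 m^2
V = pi * 0.099225 * 37.9 * 0.46
V = 5.435 m^3

5.435


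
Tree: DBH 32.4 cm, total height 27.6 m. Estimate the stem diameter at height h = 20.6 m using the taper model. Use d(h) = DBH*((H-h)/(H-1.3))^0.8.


Taper: d(h) = DBH * ((H - h) / (H - 1.3))^0.8
Numerator = H - h = 27.6 - 20.6 = 7.0 m
Denominator = H - 1.3 = 27.6 - 1.3 = 26.3 m
Ratio = 7.0 / 26.3 = 0.26616
d = 32.4 * 0.26616^0.8 = 11.2 cm

11.2


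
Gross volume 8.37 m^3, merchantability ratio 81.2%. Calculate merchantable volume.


Formula: MV = V_total * (merchantable_pct / 100)
Merchantable fraction = 81.2% / 100 = 0.812
MV = 8.37 m^3 * 0.812 = 6.796 m^3

6.796


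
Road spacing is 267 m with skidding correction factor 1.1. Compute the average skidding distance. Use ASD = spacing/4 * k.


Formula: ASD = (spacing / 4) * correction
Uncorrected distance = spacing / 4 = 267 / 4 = 66.75 m
ASD = 66.75 * 1.1 = 73 m

73


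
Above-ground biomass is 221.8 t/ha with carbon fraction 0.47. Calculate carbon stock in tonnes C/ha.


Formula: Carbon Stock = Biomass * Carbon Fraction
C = 221.8 t/ha * 0.47
C = 104.2 t C/ha

104.2


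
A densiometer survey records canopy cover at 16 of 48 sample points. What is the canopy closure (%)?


Formula: Canopy closure = covered points / total points * 100
Closure = 16 / 48 * 100
Closure = 0.3333 * 100 = 33.3%

33.3


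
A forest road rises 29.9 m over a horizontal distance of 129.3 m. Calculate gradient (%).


Formula: Gradient = rise / run * 100
Gradient = 29.9 / 129.3 * 100 = 23.1%

23.1


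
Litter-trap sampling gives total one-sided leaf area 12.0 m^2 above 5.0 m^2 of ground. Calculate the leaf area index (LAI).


Formula: LAI = total leaf area / ground area  (dimensionless)
LAI = 12.0 m^2 / 5.0 m^2
LAI = 2.4

2.4


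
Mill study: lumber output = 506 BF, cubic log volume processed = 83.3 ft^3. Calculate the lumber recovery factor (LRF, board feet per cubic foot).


Formula: LRF = Lumber Output (BF) / Log Input (ft^3)
LRF = 506 BF / 83.3 ft^3
LRF = 6.07 BF/ft^3

6.07


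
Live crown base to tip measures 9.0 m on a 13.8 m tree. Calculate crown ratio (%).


Formula: Crown Ratio = (Crown Length / Total Height) * 100
CR = (9.0 m / 13.8 m) * 100
CR = 0.6522 * 100 = 65.2%

65.2


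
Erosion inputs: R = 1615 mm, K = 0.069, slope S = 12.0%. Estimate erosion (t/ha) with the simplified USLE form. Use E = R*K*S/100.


Formula: E = R * K * S / 100  (simplified USLE)
R * K = 1615 * 0.069 = 111.435
E = 111.435 * 12.0 / 100 = 13.37 t/ha

13.37


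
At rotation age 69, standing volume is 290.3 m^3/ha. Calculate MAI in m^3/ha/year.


Formula: MAI = Total Volume / Stand Age
MAI = 290.3 m^3/ha / 69 years
MAI = 4.21 m^3/ha/year

4.21


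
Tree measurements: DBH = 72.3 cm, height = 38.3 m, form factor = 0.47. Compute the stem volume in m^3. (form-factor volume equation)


Formula: V = pi * (DBH/200)^2 * H * ff
Radius = DBH/200 = 72.3/200 = 0.3615 m
Radius^2 = 0.3615^2 = 0.13068225 m^2
V = pi * 0.13068225 * 38.3 * 0.47
V = 7.39 m^3

7.39


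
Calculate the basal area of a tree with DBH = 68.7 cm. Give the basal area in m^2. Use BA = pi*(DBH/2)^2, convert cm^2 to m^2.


Formula: BA = pi * (DBH/2)^2 / 10000  (cm^2 to m^2)
Radius = DBH/2 = 68.7/2 = 34.35 cm
BA = pi * 34.35^2 / 10000
   = 3706.8359 cm^2 / 10000
   = 0.3707 m^2

0.3707


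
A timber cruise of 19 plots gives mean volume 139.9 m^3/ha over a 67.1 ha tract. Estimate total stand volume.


Formula: Total Volume = Mean Volume per ha * Total Area
Total Volume = 139.9 m^3/ha * 67.1 ha
Total Volume = 9387 m^3

9387


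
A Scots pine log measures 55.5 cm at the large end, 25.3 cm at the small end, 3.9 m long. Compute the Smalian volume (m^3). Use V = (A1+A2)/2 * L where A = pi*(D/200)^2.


Smalian: V = (A1 + A2)/2 * L,  A = pi*(D/200)^2
A1 = pi*(55.5/200)^2 = 0.241922 m^2
A2 = pi*(25.3/200)^2 = 0.050273 m^2
V = (0.241922+0.050273)/2*3.9 = 0.5698 m^3

0.5698


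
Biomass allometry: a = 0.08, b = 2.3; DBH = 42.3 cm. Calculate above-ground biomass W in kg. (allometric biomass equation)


Formula: W = a * DBH^b  (allometric power law)
DBH^b = 42.3^2.3 = 5502.7888
W = 0.08 * 5502.7888 = 440.2 kg

440.2


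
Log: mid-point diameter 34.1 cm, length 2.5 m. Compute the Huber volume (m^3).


Huber: V = Am * L,  Am = pi*(Dm/200)^2
Am = pi*(34.1/200)^2 = 0.091327 m^2
V = 0.091327*2.5 = 0.2283 m^3

0.2283


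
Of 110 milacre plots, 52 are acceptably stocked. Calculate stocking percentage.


Formula: Stocking % = stocked plots / total plots * 100
Stocking = 52 / 110 * 100
Stocking = 0.4727 * 100 = 47.3%

47.3


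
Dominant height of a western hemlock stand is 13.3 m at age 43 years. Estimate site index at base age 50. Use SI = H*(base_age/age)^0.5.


Formula: SI = H_dom * (base_age / age)^0.5
Age ratio = 50 / 43 = 1.16279
sqrt(age_ratio) = 1.07833
SI = 13.3 * 1.07833 = 14.3 m

14.3


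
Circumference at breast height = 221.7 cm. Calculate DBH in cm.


Formula: DBH = C / pi
DBH = 221.7 / pi
pi = 3.14159...
DBH = 70.6 cm

70.6


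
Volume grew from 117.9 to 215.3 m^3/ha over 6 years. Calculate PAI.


Formula: PAI = (V_T2 - V_T1) / (T2 - T1)
Volume increment = 215.3 - 117.9 = 97.4 m^3/ha
PAI = 97.4 / 6 = 16.23 m^3/ha/year

16.23


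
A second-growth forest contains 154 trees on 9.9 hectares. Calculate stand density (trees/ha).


Formula: Stand Density = N_trees / Area_ha
Density = 154 trees / 9.9 ha
Density = 16 trees/ha

16


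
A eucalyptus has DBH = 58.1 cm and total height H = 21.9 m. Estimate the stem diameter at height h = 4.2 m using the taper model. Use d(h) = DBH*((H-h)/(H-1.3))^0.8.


Taper: d(h) = DBH * ((H - h) / (H - 1.3))^0.8
Numerator = H - h = 21.9 - 4.2 = 17.7 m
Denominator = H - 1.3 = 21.9 - 1.3 = 20.6 m
Ratio = 17.7 / 20.6 = 0.85922
d = 58.1 * 0.85922^0.8 = 51.5 cm

51.5


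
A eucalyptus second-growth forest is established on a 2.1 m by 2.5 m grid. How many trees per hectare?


Formula: TPH = 10000 m^2/ha / (spacing_x * spacing_y)
Area per tree = 2.1 m * 2.5 m = 5.25 m^2
TPH = 10000 / 5.25 = 1905 trees/ha

1905


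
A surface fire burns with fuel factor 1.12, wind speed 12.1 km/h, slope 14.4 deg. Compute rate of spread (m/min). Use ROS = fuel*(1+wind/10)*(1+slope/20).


Formula: ROS = fuel * (1 + wind/10) * (1 + slope/20)
Wind factor = 1 + 12.1/10 = 2.21
Slope factor = 1 + 14.4/20 = 1.72
ROS = 1.12 * 2.21 * 1.72 = 4.26 m/min

4.26


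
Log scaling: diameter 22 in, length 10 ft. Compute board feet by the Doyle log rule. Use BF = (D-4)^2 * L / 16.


Doyle: BF = (D - 4)^2 * L / 16
Adjusted diameter = 22 - 4 = 18 in
(D-4)^2 = 18^2 = 324
BF = 324 * 10 / 16 = 203 BF

203


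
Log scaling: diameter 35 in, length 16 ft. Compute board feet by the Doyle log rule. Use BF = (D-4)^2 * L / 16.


Doyle: BF = (D - 4)^2 * L / 16
Adjusted diameter = 35 - 4 = 31 in
(D-4)^2 = 31^2 = 961
BF = 961 * 16 / 16 = 961 BF

961


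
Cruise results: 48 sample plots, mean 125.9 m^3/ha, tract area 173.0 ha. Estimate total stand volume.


Formula: Total Volume = Mean Volume per ha * Total Area
Total Volume = 125.9 m^3/ha * 173.0 ha
Total Volume = 21781 m^3

21781


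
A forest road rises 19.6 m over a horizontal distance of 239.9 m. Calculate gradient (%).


Formula: Gradient = rise / run * 100
Gradient = 19.6 / 239.9 * 100 = 8.2%

8.2


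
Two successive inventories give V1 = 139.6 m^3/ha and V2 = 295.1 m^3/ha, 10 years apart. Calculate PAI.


Formula: PAI = (V_T2 - V_T1) / (T2 - T1)
Volume increment = 295.1 - 139.6 = 155.5 m^3/ha
PAI = 155.5 / 10 = 15.55 m^3/ha/year

15.55


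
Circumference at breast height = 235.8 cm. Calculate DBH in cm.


Formula: DBH = C / pi
DBH = 235.8 / pi
pi = 3.14159...
DBH = 75.1 cm

75.1


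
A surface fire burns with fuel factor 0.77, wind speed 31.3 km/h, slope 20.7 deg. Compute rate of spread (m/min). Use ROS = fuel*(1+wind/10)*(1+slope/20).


Formula: ROS = fuel * (1 + wind/10) * (1 + slope/20)
Wind factor = 1 + 31.3/10 = 4.13
Slope factor = 1 + 20.7/20 = 2.035
ROS = 0.77 * 4.13 * 2.035 = 6.47 m/min

6.47


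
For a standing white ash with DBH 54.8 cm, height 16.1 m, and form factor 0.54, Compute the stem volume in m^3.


Formula: V = pi * (DBH/200)^2 * H * ff
Radius = DBH/200 = 54.8/200 = 0.274 m
Radius^2 = 0.274^2 = 0.075076 m^2
V = pi * 0.075076 * 16.1 * 0.54
V = 2.051 m^3

2.051


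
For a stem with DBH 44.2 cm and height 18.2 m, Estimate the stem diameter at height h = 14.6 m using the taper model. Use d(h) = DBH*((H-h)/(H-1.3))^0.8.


Taper: d(h) = DBH * ((H - h) / (H - 1.3))^0.8
Numerator = H - h = 18.2 - 14.6 = 3.6 m
Denominator = H - 1.3 = 18.2 - 1.3 = 16.9 m
Ratio = 3.6 / 16.9 = 0.21302
d = 44.2 * 0.21302^0.8 = 12.8 cm

12.8


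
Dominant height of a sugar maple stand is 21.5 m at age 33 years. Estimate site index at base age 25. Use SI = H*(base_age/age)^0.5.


Formula: SI = H_dom * (base_age / age)^0.5
Age ratio = 25 / 33 = 0.75758
sqrt(age_ratio) = 0.87039
SI = 21.5 * 0.87039 = 18.7 m

18.7


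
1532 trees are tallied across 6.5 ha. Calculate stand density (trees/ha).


Formula: Stand Density = N_trees / Area_ha
Density = 1532 trees / 6.5 ha
Density = 236 trees/ha

236


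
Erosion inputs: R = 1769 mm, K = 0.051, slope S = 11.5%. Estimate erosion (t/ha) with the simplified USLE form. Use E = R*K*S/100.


Formula: E = R * K * S / 100  (simplified USLE)
R * K = 1769 * 0.051 = 90.219
E = 90.219 * 11.5 / 100 = 10.38 t/ha

10.38


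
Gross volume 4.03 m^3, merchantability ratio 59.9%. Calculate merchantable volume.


Formula: MV = V_total * (merchantable_pct / 100)
Merchantable fraction = 59.9% / 100 = 0.599
MV = 4.03 m^3 * 0.599 = 2.414 m^3

2.414


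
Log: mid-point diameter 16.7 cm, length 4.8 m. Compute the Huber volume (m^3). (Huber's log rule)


Huber: V = Am * L,  Am = pi*(Dm/200)^2
Am = pi*(16.7/200)^2 = 0.021904 m^2
V = 0.021904*4.8 = 0.1051 m^3

0.1051


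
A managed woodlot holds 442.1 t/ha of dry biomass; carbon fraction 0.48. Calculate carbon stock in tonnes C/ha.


Formula: Carbon Stock = Biomass * Carbon Fraction
C = 442.1 t/ha * 0.48
C = 212.2 t C/ha

212.2


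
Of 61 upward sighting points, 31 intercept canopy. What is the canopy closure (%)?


Formula: Canopy closure = covered points / total points * 100
Closure = 31 / 61 * 100
Closure = 0.5082 * 100 = 50.8%

50.8


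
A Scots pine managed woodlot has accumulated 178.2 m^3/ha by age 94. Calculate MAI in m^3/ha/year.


Formula: MAI = Total Volume / Stand Age
MAI = 178.2 m^3/ha / 94 years
MAI = 1.9 m^3/ha/year

1.9


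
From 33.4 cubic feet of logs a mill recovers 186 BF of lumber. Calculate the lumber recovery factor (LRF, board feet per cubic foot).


Formula: LRF = Lumber Output (BF) / Log Input (ft^3)
LRF = 186 BF / 33.4 ft^3
LRF = 5.57 BF/ft^3

5.57


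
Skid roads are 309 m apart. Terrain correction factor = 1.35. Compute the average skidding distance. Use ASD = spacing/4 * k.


Formula: ASD = (spacing / 4) * correction
Uncorrected distance = spacing / 4 = 309 / 4 = 77.25 m
ASD = 77.25 * 1.35 = 104 m

104


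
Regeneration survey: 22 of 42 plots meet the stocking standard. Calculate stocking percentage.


Formula: Stocking % = stocked plots / total plots * 100
Stocking = 22 / 42 * 100
Stocking = 0.5238 * 100 = 52.4%

52.4


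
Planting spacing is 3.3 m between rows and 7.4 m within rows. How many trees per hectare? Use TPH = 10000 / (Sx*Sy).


Formula: TPH = 10000 m^2/ha / (spacing_x * spacing_y)
Area per tree = 3.3 m * 7.4 m = 24.42 m^2
TPH = 10000 / 24.42 = 410 trees/ha

410


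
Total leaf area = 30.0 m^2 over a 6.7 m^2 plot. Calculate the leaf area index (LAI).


Formula: LAI = total leaf area / ground area  (dimensionless)
LAI = 30.0 m^2 / 6.7 m^2
LAI = 4.48

4.48


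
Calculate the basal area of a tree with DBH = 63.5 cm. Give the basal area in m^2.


Formula: BA = pi * (DBH/2)^2 / 10000  (cm^2 to m^2)
Radius = DBH/2 = 63.5/2 = 31.75 cm
BA = pi * 31.75^2 / 10000
   = 3166.9217 cm^2 / 10000
   = 0.3167 m^2

0.3167


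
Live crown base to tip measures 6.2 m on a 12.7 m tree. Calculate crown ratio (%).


Formula: Crown Ratio = (Crown Length / Total Height) * 100
CR = (6.2 m / 12.7 m) * 100
CR = 0.4882 * 100 = 48.8%

48.8


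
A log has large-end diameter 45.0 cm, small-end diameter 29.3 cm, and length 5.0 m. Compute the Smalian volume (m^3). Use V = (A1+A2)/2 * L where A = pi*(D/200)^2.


Smalian: V = (A1 + A2)/2 * L,  A = pi*(D/200)^2
A1 = pi*(45.0/200)^2 = 0.159043 m^2
A2 = pi*(29.3/200)^2 = 0.067426 m^2
V = (0.159043+0.067426)/2*5.0 = 0.5662 m^3

0.5662


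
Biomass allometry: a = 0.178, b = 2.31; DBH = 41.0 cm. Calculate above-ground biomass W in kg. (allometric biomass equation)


Formula: W = a * DBH^b  (allometric power law)
DBH^b = 41.0^2.31 = 5315.3358
W = 0.178 * 5315.3358 = 946.1 kg

946.1


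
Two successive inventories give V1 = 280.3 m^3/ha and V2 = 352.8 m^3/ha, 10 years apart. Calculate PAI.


Formula: PAI = (V_T2 - V_T1) / (T2 - T1)
Volume increment = 352.8 - 280.3 = 72.5 m^3/ha
PAI = 72.5 / 10 = 7.25 m^3/ha/year

7.25


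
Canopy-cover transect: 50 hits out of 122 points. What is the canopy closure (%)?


Formula: Canopy closure = covered points / total points * 100
Closure = 50 / 122 * 100
Closure = 0.4098 * 100 = 41.0%

41.0


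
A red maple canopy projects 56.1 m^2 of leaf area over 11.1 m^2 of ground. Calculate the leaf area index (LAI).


Formula: LAI = total leaf area / ground area  (dimensionless)
LAI = 56.1 m^2 / 11.1 m^2
LAI = 5.05

5.05


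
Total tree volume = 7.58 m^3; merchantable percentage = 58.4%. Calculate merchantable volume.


Formula: MV = V_total * (merchantable_pct / 100)
Merchantable fraction = 58.4% / 100 = 0.584
MV = 7.58 m^3 * 0.584 = 4.427 m^3

4.427


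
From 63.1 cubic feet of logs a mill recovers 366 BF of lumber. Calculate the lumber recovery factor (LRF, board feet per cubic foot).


Formula: LRF = Lumber Output (BF) / Log Input (ft^3)
LRF = 366 BF / 63.1 ft^3
LRF = 5.8 BF/ft^3

5.8


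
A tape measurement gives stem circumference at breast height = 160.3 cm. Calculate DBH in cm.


Formula: DBH = C / pi
DBH = 160.3 / pi
pi = 3.14159...
DBH = 51.0 cm

51.0


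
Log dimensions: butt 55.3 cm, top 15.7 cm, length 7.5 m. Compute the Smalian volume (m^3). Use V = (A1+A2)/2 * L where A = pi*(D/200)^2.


Smalian: V = (A1 + A2)/2 * L,  A = pi*(D/200)^2
A1 = pi*(55.3/200)^2 = 0.240182 m^2
A2 = pi*(15.7/200)^2 = 0.019359 m^2
V = (0.240182+0.019359)/2*7.5 = 0.9733 m^3

0.9733


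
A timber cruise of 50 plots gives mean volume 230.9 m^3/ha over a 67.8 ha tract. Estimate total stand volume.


Formula: Total Volume = Mean Volume per ha * Total Area
Total Volume = 230.9 m^3/ha * 67.8 ha
Total Volume = 15655 m^3

15655


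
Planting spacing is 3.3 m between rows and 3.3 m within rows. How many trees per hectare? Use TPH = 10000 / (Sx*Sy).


Formula: TPH = 10000 m^2/ha / (spacing_x * spacing_y)
Area per tree = 3.3 m * 3.3 m = 10.89 m^2
TPH = 10000 / 10.89 = 918 trees/ha

918


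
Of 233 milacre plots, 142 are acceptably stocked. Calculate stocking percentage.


Formula: Stocking % = stocked plots / total plots * 100
Stocking = 142 / 233 * 100
Stocking = 0.6094 * 100 = 60.9%

60.9


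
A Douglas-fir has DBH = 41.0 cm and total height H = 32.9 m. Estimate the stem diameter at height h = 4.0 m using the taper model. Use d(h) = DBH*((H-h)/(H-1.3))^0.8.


Taper: d(h) = DBH * ((H - h) / (H - 1.3))^0.8
Numerator = H - h = 32.9 - 4.0 = 28.9 m
Denominator = H - 1.3 = 32.9 - 1.3 = 31.6 m
Ratio = 28.9 / 31.6 = 0.91456
d = 41.0 * 0.91456^0.8 = 38.2 cm

38.2


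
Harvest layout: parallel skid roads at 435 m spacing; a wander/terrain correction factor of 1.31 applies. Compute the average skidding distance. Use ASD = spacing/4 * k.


Formula: ASD = (spacing / 4) * correction
Uncorrected distance = spacing / 4 = 435 / 4 = 108.75 m
ASD = 108.75 * 1.31 = 142 m

142


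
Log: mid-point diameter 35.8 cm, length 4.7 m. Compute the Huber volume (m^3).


Huber: V = Am * L,  Am = pi*(Dm/200)^2
Am = pi*(35.8/200)^2 = 0.10066 m^2
V = 0.10066*4.7 = 0.4731 m^3

0.4731


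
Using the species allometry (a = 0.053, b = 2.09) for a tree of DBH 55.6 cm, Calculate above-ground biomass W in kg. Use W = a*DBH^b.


Formula: W = a * DBH^b  (allometric power law)
DBH^b = 55.6^2.09 = 4438.1943
W = 0.053 * 4438.1943 = 235.2 kg

235.2


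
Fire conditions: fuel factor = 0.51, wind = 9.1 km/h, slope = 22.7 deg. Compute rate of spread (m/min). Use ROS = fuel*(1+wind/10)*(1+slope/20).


Formula: ROS = fuel * (1 + wind/10) * (1 + slope/20)
Wind factor = 1 + 9.1/10 = 1.91
Slope factor = 1 + 22.7/20 = 2.135
ROS = 0.51 * 1.91 * 2.135 = 2.08 m/min

2.08


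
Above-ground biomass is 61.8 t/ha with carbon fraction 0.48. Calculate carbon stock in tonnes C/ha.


Formula: Carbon Stock = Biomass * Carbon Fraction
C = 61.8 t/ha * 0.48
C = 29.7 t C/ha

29.7


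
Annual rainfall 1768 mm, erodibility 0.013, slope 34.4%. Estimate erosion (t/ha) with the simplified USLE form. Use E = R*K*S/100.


Formula: E = R * K * S / 100  (simplified USLE)
R * K = 1768 * 0.013 = 22.984
E = 22.984 * 34.4 / 100 = 7.91 t/ha

7.91


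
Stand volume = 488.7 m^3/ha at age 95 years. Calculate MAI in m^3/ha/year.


Formula: MAI = Total Volume / Stand Age
MAI = 488.7 m^3/ha / 95 years
MAI = 5.14 m^3/ha/year

5.14


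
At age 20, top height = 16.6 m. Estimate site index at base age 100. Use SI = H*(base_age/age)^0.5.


Formula: SI = H_dom * (base_age / age)^0.5
Age ratio = 100 / 20 = 5.0
sqrt(age_ratio) = 2.23607
SI = 16.6 * 2.23607 = 37.1 m

37.1


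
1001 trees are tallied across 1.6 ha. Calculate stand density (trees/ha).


Formula: Stand Density = N_trees / Area_ha
Density = 1001 trees / 1.6 ha
Density = 626 trees/ha

626


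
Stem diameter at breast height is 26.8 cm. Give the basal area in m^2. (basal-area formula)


Formula: BA = pi * (DBH/2)^2 / 10000  (cm^2 to m^2)
Radius = DBH/2 = 26.8/2 = 13.4 cm
BA = pi * 13.4^2 / 10000
   = 564.1044 cm^2 / 10000
   = 0.0564 m^2

0.0564


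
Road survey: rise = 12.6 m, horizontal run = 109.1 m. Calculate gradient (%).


Formula: Gradient = rise / run * 100
Gradient = 12.6 / 109.1 * 100 = 11.5%

11.5


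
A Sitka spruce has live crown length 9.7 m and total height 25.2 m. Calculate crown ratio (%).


Formula: Crown Ratio = (Crown Length / Total Height) * 100
CR = (9.7 m / 25.2 m) * 100
CR = 0.3849 * 100 = 38.5%

38.5


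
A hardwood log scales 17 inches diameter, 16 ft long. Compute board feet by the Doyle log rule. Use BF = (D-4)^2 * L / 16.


Doyle: BF = (D - 4)^2 * L / 16
Adjusted diameter = 17 - 4 = 13 in
(D-4)^2 = 13^2 = 169
BF = 169 * 16 / 16 = 169 BF

169


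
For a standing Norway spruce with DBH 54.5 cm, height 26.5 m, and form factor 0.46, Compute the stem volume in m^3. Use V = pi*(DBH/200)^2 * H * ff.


Formula: V = pi * (DBH/200)^2 * H * ff
Radius = DBH/200 = 54.5/200 = 0.2725 m
Radius^2 = 0.2725^2 = 0.07425625 m^2
V = pi * 0.07425625 * 26.5 * 0.46
V = 2.844 m^3

2.844


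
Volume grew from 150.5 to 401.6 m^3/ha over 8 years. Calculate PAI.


Formula: PAI = (V_T2 - V_T1) / (T2 - T1)
Volume increment = 401.6 - 150.5 = 251.1 m^3/ha
PAI = 251.1 / 8 = 31.39 m^3/ha/year

31.39


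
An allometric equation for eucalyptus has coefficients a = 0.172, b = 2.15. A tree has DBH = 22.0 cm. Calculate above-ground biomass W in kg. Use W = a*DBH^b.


Formula: W = a * DBH^b  (allometric power law)
DBH^b = 22.0^2.15 = 769.5002
W = 0.172 * 769.5002 = 132.4 kg

132.4


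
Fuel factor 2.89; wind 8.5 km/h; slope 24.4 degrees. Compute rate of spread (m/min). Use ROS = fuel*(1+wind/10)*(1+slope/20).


Formula: ROS = fuel * (1 + wind/10) * (1 + slope/20)
Wind factor = 1 + 8.5/10 = 1.85
Slope factor = 1 + 24.4/20 = 2.22
ROS = 2.89 * 1.85 * 2.22 = 11.87 m/min

11.87


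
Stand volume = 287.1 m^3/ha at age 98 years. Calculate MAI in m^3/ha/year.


Formula: MAI = Total Volume / Stand Age
MAI = 287.1 m^3/ha / 98 years
MAI = 2.93 m^3/ha/year

2.93


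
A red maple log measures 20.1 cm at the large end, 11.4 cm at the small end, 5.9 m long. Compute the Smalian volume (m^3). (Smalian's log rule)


Smalian: V = (A1 + A2)/2 * L,  A = pi*(D/200)^2
A1 = pi*(20.1/200)^2 = 0.031731 m^2
A2 = pi*(11.4/200)^2 = 0.010207 m^2
V = (0.031731+0.010207)/2*5.9 = 0.1237 m^3

0.1237


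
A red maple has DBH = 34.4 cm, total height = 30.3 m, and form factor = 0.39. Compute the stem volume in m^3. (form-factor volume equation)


Formula: V = pi * (DBH/200)^2 * H * ff
Radius = DBH/200 = 34.4/200 = 0.172 m
Radius^2 = 0.172^2 = 0.029584 m^2
V = pi * 0.029584 * 30.3 * 0.39
V = 1.098 m^3

1.098


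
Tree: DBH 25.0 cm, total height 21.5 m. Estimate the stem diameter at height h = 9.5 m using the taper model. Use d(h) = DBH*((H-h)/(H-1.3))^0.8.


Taper: d(h) = DBH * ((H - h) / (H - 1.3))^0.8
Numerator = H - h = 21.5 - 9.5 = 12.0 m
Denominator = H - 1.3 = 21.5 - 1.3 = 20.2 m
Ratio = 12.0 / 20.2 = 0.59406
d = 25.0 * 0.59406^0.8 = 16.5 cm

16.5


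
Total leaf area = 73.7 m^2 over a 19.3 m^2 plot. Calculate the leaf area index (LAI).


Formula: LAI = total leaf area / ground area  (dimensionless)
LAI = 73.7 m^2 / 19.3 m^2
LAI = 3.82

3.82


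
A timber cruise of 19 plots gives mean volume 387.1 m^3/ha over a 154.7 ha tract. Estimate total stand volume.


Formula: Total Volume = Mean Volume per ha * Total Area
Total Volume = 387.1 m^3/ha * 154.7 ha
Total Volume = 59884 m^3

59884


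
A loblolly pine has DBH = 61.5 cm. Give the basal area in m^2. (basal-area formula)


Formula: BA = pi * (DBH/2)^2 / 10000  (cm^2 to m^2)
Radius = DBH/2 = 61.5/2 = 30.75 cm
BA = pi * 30.75^2 / 10000
   = 2970.5722 cm^2 / 10000
   = 0.2971 m^2

0.2971


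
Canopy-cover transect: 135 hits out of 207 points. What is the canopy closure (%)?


Formula: Canopy closure = covered points / total points * 100
Closure = 135 / 207 * 100
Closure = 0.6522 * 100 = 65.2%

65.2


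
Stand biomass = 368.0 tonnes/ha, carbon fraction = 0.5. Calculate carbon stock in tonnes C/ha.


Formula: Carbon Stock = Biomass * Carbon Fraction
C = 368.0 t/ha * 0.5
C = 184.0 t C/ha

184.0


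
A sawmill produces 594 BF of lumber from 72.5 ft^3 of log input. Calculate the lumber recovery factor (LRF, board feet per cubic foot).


Formula: LRF = Lumber Output (BF) / Log Input (ft^3)
LRF = 594 BF / 72.5 ft^3
LRF = 8.19 BF/ft^3

8.19


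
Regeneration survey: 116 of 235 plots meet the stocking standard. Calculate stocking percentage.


Formula: Stocking % = stocked plots / total plots * 100
Stocking = 116 / 235 * 100
Stocking = 0.4936 * 100 = 49.4%

49.4


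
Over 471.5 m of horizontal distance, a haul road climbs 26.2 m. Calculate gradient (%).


Formula: Gradient = rise / run * 100
Gradient = 26.2 / 471.5 * 100 = 5.6%

5.6


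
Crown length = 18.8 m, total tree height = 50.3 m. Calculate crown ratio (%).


Formula: Crown Ratio = (Crown Length / Total Height) * 100
CR = (18.8 m / 50.3 m) * 100
CR = 0.3738 * 100 = 37.4%

37.4


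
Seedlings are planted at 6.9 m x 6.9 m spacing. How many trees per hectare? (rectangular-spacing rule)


Formula: TPH = 10000 m^2/ha / (spacing_x * spacing_y)
Area per tree = 6.9 m * 6.9 m = 47.61 m^2
TPH = 10000 / 47.61 = 210 trees/ha

210


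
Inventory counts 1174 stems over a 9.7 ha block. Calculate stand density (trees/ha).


Formula: Stand Density = N_trees / Area_ha
Density = 1174 trees / 9.7 ha
Density = 121 trees/ha

121


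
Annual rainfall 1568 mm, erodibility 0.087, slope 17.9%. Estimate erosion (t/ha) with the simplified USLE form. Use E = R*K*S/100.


Formula: E = R * K * S / 100  (simplified USLE)
R * K = 1568 * 0.087 = 136.416
E = 136.416 * 17.9 / 100 = 24.42 t/ha

24.42


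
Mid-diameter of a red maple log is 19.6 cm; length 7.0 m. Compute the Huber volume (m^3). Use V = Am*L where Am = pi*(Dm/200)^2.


Huber: V = Am * L,  Am = pi*(Dm/200)^2
Am = pi*(19.6/200)^2 = 0.030172 m^2
V = 0.030172*7.0 = 0.2112 m^3

0.2112


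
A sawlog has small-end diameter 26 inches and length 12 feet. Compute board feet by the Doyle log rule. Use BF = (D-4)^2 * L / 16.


Doyle: BF = (D - 4)^2 * L / 16
Adjusted diameter = 26 - 4 = 22 in
(D-4)^2 = 22^2 = 484
BF = 484 * 12 / 16 = 363 BF

363


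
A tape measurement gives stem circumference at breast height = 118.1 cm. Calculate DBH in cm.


Formula: DBH = C / pi
DBH = 118.1 / pi
pi = 3.14159...
DBH = 37.6 cm

37.6


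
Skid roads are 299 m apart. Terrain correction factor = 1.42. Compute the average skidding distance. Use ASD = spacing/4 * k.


Formula: ASD = (spacing / 4) * correction
Uncorrected distance = spacing / 4 = 299 / 4 = 74.75 m
ASD = 74.75 * 1.42 = 106 m

106


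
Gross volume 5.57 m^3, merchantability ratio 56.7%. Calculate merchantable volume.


Formula: MV = V_total * (merchantable_pct / 100)
Merchantable fraction = 56.7% / 100 = 0.567
MV = 5.57 m^3 * 0.567 = 3.158 m^3

3.158


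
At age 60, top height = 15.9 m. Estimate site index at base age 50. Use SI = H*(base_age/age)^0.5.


Formula: SI = H_dom * (base_age / age)^0.5
Age ratio = 50 / 60 = 0.83333
sqrt(age_ratio) = 0.91287
SI = 15.9 * 0.91287 = 14.5 m

14.5


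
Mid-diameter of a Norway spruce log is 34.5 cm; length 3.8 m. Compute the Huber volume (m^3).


Huber: V = Am * L,  Am = pi*(Dm/200)^2
Am = pi*(34.5/200)^2 = 0.093482 m^2
V = 0.093482*3.8 = 0.3552 m^3

0.3552


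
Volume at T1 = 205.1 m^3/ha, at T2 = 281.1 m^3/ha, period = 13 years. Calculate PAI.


Formula: PAI = (V_T2 - V_T1) / (T2 - T1)
Volume increment = 281.1 - 205.1 = 76.0 m^3/ha
PAI = 76.0 / 13 = 5.85 m^3/ha/year

5.85


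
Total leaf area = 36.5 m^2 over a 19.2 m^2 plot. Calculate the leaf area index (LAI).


Formula: LAI = total leaf area / ground area  (dimensionless)
LAI = 36.5 m^2 / 19.2 m^2
LAI = 1.9

1.9


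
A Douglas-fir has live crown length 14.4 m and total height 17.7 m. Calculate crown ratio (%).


Formula: Crown Ratio = (Crown Length / Total Height) * 100
CR = (14.4 m / 17.7 m) * 100
CR = 0.8136 * 100 = 81.4%

81.4


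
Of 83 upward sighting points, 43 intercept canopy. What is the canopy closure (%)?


Formula: Canopy closure = covered points / total points * 100
Closure = 43 / 83 * 100
Closure = 0.5181 * 100 = 51.8%

51.8


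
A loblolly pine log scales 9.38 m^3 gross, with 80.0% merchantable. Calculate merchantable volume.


Formula: MV = V_total * (merchantable_pct / 100)
Merchantable fraction = 80.0% / 100 = 0.8
MV = 9.38 m^3 * 0.8 = 7.504 m^3

7.504


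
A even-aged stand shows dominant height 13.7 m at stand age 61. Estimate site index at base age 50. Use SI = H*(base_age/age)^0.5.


Formula: SI = H_dom * (base_age / age)^0.5
Age ratio = 50 / 61 = 0.81967
sqrt(age_ratio) = 0.90536
SI = 13.7 * 0.90536 = 12.4 m

12.4


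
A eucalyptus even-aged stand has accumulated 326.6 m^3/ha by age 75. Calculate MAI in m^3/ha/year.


Formula: MAI = Total Volume / Stand Age
MAI = 326.6 m^3/ha / 75 years
MAI = 4.35 m^3/ha/year

4.35


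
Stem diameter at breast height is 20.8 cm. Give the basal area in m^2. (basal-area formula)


Formula: BA = pi * (DBH/2)^2 / 10000  (cm^2 to m^2)
Radius = DBH/2 = 20.8/2 = 10.4 cm
BA = pi * 10.4^2 / 10000
   = 339.7947 cm^2 / 10000
   = 0.034 m^2

0.034


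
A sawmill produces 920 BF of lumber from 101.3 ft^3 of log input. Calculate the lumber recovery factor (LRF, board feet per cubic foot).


Formula: LRF = Lumber Output (BF) / Log Input (ft^3)
LRF = 920 BF / 101.3 ft^3
LRF = 9.08 BF/ft^3

9.08


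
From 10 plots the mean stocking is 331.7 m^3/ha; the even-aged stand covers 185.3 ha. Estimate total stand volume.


Formula: Total Volume = Mean Volume per ha * Total Area
Total Volume = 331.7 m^3/ha * 185.3 ha
Total Volume = 61464 m^3

61464


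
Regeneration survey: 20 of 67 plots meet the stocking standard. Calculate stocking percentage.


Formula: Stocking % = stocked plots / total plots * 100
Stocking = 20 / 67 * 100
Stocking = 0.2985 * 100 = 29.9%

29.9


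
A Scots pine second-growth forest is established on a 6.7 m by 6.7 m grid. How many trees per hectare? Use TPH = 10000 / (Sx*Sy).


Formula: TPH = 10000 m^2/ha / (spacing_x * spacing_y)
Area per tree = 6.7 m * 6.7 m = 44.89 m^2
TPH = 10000 / 44.89 = 223 trees/ha

223


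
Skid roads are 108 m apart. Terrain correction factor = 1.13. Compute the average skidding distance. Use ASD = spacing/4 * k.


Formula: ASD = (spacing / 4) * correction
Uncorrected distance = spacing / 4 = 108 / 4 = 27 m
ASD = 27 * 1.13 = 31 m

31


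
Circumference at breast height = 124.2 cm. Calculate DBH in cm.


Formula: DBH = C / pi
DBH = 124.2 / pi
pi = 3.14159...
DBH = 39.5 cm

39.5


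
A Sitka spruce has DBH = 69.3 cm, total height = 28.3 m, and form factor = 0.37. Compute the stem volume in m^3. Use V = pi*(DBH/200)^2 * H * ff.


Formula: V = pi * (DBH/200)^2 * H * ff
Radius = DBH/200 = 69.3/200 = 0.3465 m
Radius^2 = 0.3465^2 = 0.12006225 m^2
V = pi * 0.12006225 * 28.3 * 0.37
V = 3.95 m^3

3.95


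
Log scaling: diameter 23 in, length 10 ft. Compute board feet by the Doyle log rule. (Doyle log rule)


Doyle: BF = (D - 4)^2 * L / 16
Adjusted diameter = 23 - 4 = 19 in
(D-4)^2 = 19^2 = 361
BF = 361 * 10 / 16 = 226 BF

226


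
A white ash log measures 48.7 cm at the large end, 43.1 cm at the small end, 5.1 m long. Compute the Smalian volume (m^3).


Smalian: V = (A1 + A2)/2 * L,  A = pi*(D/200)^2
A1 = pi*(48.7/200)^2 = 0.186272 m^2
A2 = pi*(43.1/200)^2 = 0.145896 m^2
V = (0.186272+0.145896)/2*5.1 = 0.847 m^3

0.847


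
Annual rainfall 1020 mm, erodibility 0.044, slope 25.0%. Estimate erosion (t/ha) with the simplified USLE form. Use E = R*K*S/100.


Formula: E = R * K * S / 100  (simplified USLE)
R * K = 1020 * 0.044 = 44.88
E = 44.88 * 25.0 / 100 = 11.22 t/ha

11.22


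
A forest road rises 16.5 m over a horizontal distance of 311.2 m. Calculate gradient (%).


Formula: Gradient = rise / run * 100
Gradient = 16.5 / 311.2 * 100 = 5.3%

5.3


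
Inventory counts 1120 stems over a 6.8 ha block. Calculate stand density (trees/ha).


Formula: Stand Density = N_trees / Area_ha
Density = 1120 trees / 6.8 ha
Density = 165 trees/ha

165


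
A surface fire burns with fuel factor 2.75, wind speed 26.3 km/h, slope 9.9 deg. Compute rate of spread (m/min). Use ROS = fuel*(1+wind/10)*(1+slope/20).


Formula: ROS = fuel * (1 + wind/10) * (1 + slope/20)
Wind factor = 1 + 26.3/10 = 3.63
Slope factor = 1 + 9.9/20 = 1.495
ROS = 2.75 * 3.63 * 1.495 = 14.92 m/min

14.92


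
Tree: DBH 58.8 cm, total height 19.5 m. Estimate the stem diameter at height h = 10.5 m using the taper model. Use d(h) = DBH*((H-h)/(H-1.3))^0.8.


Taper: d(h) = DBH * ((H - h) / (H - 1.3))^0.8
Numerator = H - h = 19.5 - 10.5 = 9.0 m
Denominator = H - 1.3 = 19.5 - 1.3 = 18.2 m
Ratio = 9.0 / 18.2 = 0.49451
d = 58.8 * 0.49451^0.8 = 33.5 cm

33.5


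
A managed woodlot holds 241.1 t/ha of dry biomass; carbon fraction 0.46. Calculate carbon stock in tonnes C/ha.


Formula: Carbon Stock = Biomass * Carbon Fraction
C = 241.1 t/ha * 0.46
C = 110.9 t C/ha

110.9


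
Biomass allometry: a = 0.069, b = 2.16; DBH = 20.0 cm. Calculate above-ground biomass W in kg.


Formula: W = a * DBH^b  (allometric power law)
DBH^b = 20.0^2.16 = 645.9885
W = 0.069 * 645.9885 = 44.6 kg

44.6


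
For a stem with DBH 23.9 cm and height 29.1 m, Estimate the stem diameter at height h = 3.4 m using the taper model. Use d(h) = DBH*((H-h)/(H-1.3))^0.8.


Taper: d(h) = DBH * ((H - h) / (H - 1.3))^0.8
Numerator = H - h = 29.1 - 3.4 = 25.7 m
Denominator = H - 1.3 = 29.1 - 1.3 = 27.8 m
Ratio = 25.7 / 27.8 = 0.92446
d = 23.9 * 0.92446^0.8 = 22.4 cm

22.4


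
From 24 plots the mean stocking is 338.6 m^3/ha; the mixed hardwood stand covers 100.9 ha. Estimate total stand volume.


Formula: Total Volume = Mean Volume per ha * Total Area
Total Volume = 338.6 m^3/ha * 100.9 ha
Total Volume = 34165 m^3

34165
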